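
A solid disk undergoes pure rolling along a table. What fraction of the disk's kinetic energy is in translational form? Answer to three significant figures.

For this body I = (1/2)MR², i.e. k = I/(MR²) = 0.5.
Since ω = v/R, the translational part is ½Mv² and the rotational part is ½I(v/R)² = ½kMv²; the total is ½(1+k)Mv².
The translational fraction is therefore 1/(1+k) = 1/1.5 ≈ 0.667.

fraction ≈ 0.667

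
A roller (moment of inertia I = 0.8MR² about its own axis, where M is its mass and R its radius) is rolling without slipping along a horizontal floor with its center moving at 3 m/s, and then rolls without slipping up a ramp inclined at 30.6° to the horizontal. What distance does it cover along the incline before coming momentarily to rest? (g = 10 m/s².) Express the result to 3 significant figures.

For this body I = 0.8MR², i.e. k = I/(MR²) = 0.8.
Since it rolls without slipping, ω = v/R and KE = ½Mv² + ½Iω² = ½(1+k)Mv² = (9/10)Mv².
Setting this equal to Mgh gives the vertical rise h = (1+k)v₀²/(2g) = 1.8×3²/(2×10) = 0.81 m.
Along the incline, d = h/sinθ = 0.81/sin30.6° ≈ 1.59 m.

d ≈ 1.59 m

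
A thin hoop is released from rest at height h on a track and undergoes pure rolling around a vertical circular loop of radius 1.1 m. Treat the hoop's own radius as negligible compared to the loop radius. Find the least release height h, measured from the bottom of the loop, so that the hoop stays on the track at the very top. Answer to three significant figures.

Here I = MR², so the shape factor k = I/(MR²) = 1.
At the top, contact is just lost when gravity alone supplies the centripetal force: Mg = Mv_top²/r, i.e. v_top² = gr.
With ω = v/R, the kinetic energy at speed v is ½(1+k)Mv² = Mv².
Energy conservation from release (height h) to the top (height 2r): Mgh = Mg(2r) + M·gr.
Thus h_min = 2r + (1+k)r/2 = r(2 + 2/2) = 1.1 × 3 ≈ 3.30 m.

h_min ≈ 3.30 m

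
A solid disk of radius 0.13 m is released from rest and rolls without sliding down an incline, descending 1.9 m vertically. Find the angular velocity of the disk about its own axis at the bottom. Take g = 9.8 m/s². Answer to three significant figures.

Here I = (1/2)MR², so the shape factor k = I/(MR²) = 0.5.
The rolling condition ω = v/R makes the rotational term ½I(v/R)² = ½kMv², so KE_total = ½(1+k)Mv² = (3/4)Mv².
Energy conservation Mgh = ½(1+k)Mv² gives v = √(2gh/(1+k)) = √(2 × 9.8 × 1.9 / 1.5) = 4.983 m/s.
Then ω = v/R = 4.983 / 0.13 ≈ 38.3 rad/s.

ω ≈ 38.3 rad/s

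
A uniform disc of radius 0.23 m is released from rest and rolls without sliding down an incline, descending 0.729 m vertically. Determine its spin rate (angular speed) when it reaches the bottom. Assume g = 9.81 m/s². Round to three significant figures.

ω ≈ 13.4 rad/s

For this body I = (1/2)MR², i.e. k = I/(MR²) = 0.5.
Pure rolling means v = ωR; then KE = ½Mv² + ½I(v/R)² = ½(1+k)Mv² = (3/4)Mv².
Energy conservation Mgh = ½(1+k)Mv² gives v = √(2gh/(1+k)) = √(2 × 9.81 × 0.729 / 1.5) = 3.088 m/s.
The angular speed follows from ω = v/R = 3.088/0.23 ≈ 13.4 rad/s.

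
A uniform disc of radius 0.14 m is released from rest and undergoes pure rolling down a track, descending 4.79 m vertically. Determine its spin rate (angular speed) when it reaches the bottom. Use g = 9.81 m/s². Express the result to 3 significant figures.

For this body I = (1/2)MR², i.e. k = I/(MR²) = 0.5.
Since it rolls without slipping, ω = v/R and KE = ½Mv² + ½Iω² = ½(1+k)Mv² = (3/4)Mv².
Energy conservation Mgh = ½(1+k)Mv² gives v = √(2gh/(1+k)) = √(2 × 9.81 × 4.79 / 1.5) = 7.915 m/s.
The angular speed follows from ω = v/R = 7.915/0.14 ≈ 56.5 rad/s.

ω ≈ 56.5 rad/s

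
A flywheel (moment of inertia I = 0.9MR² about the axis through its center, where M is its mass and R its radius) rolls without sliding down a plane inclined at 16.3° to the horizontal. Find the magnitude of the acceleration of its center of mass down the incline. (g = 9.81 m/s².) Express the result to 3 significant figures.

With I = 0.9MR², the ratio k = I/(MR²) is 0.9.
Newton's second law down the slope: Mg sinθ − f = Ma. The torque equation fR = Iα (with α = a/R) gives f = kMa.
Eliminating f: Mg sinθ = (1+k)Ma, so a = g sinθ/(1+k) = 9.81 × sin16.3° / 1.9 ≈ 1.45 m/s².

a ≈ 1.45 m/s²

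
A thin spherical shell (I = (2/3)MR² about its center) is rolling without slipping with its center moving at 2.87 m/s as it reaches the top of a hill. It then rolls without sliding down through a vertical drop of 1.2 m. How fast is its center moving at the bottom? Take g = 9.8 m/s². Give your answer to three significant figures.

With I = (2/3)MR², the ratio k = I/(MR²) is 2/3.
Rolling without slipping gives ω = v/R, so the total kinetic energy is ½Mv² + ½Iω² = ½(1+k)Mv² = (5/6)Mv².
Conserving energy between top and bottom: (5/6)Mv² = (5/6)Mv₀² + Mgh, hence v² = v₀² + 2gh/(1+k).
v = √(2.87² + 2×9.8×1.2/1.667) = √22.35 ≈ 4.73 m/s.

v ≈ 4.73 m/s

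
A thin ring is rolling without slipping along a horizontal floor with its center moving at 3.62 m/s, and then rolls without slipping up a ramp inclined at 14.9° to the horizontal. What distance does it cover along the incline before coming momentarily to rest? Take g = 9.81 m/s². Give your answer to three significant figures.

d ≈ 5.20 m

With I = MR², the ratio k = I/(MR²) is 1.
Since it rolls without slipping, ω = v/R and KE = ½Mv² + ½Iω² = ½(1+k)Mv² = Mv².
Setting this equal to Mgh gives the vertical rise h = (1+k)v₀²/(2g) = 2×3.62²/(2×9.81) = 1.336 m.
Along the incline, d = h/sinθ = 1.336/sin14.9° ≈ 5.20 m.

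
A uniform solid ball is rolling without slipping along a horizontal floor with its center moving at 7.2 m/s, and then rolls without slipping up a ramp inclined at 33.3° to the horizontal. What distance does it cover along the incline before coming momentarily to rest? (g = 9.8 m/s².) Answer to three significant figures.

Here I = (2/5)MR², so the shape factor k = I/(MR²) = 0.4.
The rolling condition ω = v/R makes the rotational term ½I(v/R)² = ½kMv², so KE_total = ½(1+k)Mv² = (7/10)Mv².
Setting this equal to Mgh gives the vertical rise h = (1+k)v₀²/(2g) = 1.4×7.2²/(2×9.8) = 3.703 m.
The distance along the slope is d = h/sinθ = 3.703/sin33.3° ≈ 6.74 m.

d ≈ 6.74 m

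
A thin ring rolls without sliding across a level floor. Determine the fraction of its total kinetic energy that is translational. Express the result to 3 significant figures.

fraction ≈ 0.500

The moment of inertia is MR², giving k ≡ I/(MR²) = 1.
With ω = v/R, KE_trans = ½Mv² and KE_rot = ½Iω² = ½kMv², so KE_total = ½(1+k)Mv².
The translational fraction is therefore 1/(1+k) = 1/2 ≈ 0.500.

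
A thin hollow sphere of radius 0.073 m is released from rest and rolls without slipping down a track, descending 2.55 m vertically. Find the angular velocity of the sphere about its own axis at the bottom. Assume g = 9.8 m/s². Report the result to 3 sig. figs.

The moment of inertia is (2/3)MR², giving k ≡ I/(MR²) = 2/3.
Pure rolling means v = ωR; then KE = ½Mv² + ½I(v/R)² = ½(1+k)Mv² = (5/6)Mv².
Energy conservation Mgh = ½(1+k)Mv² gives v = √(2gh/(1+k)) = √(2 × 9.8 × 2.55 / 1.667) = 5.476 m/s.
The angular speed follows from ω = v/R = 5.476/0.073 ≈ 75.0 rad/s.

ω ≈ 75.0 rad/s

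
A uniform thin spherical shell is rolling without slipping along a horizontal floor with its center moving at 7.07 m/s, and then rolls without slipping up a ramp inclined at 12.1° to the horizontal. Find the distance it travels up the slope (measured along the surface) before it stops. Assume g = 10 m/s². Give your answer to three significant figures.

Here I = (2/3)MR², so the shape factor k = I/(MR²) = 2/3.
The rolling condition ω = v/R makes the rotational term ½I(v/R)² = ½kMv², so KE_total = ½(1+k)Mv² = (5/6)Mv².
Setting this equal to Mgh gives the vertical rise h = (1+k)v₀²/(2g) = 1.667×7.07²/(2×10) = 4.165 m.
The distance along the slope is d = h/sinθ = 4.165/sin12.1° ≈ 19.9 m.

d ≈ 19.9 m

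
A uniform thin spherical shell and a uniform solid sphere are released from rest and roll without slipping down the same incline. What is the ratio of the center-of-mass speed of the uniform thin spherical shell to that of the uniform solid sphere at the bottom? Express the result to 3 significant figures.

Each satisfies Mgh = ½(1+k)Mv² with k = I/(MR²), so v ∝ 1/√(1+k).
For the uniform thin spherical shell k = 2/3; for the uniform solid sphere k = 0.4.
v₁/v₂ = √((1+k₂)/(1+k₁)) = √(1.4/1.667) ≈ 0.917.

v_ratio ≈ 0.917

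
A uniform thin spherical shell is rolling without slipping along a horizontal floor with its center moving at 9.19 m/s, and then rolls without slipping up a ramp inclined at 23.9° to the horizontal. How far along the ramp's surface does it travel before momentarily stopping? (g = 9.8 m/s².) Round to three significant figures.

The moment of inertia is (2/3)MR², giving k ≡ I/(MR²) = 2/3.
Pure rolling means v = ωR; then KE = ½Mv² + ½I(v/R)² = ½(1+k)Mv² = (5/6)Mv².
Setting this equal to Mgh gives the vertical rise h = (1+k)v₀²/(2g) = 1.667×9.19²/(2×9.8) = 7.182 m.
Along the incline, d = h/sinθ = 7.182/sin23.9° ≈ 17.7 m.

d ≈ 17.7 m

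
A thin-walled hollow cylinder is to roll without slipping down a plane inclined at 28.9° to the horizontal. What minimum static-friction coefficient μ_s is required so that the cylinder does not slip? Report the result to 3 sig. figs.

μ_min ≈ 0.276

Here I = MR², so the shape factor k = I/(MR²) = 1.
Translational: Mg sinθ − f = Ma. Rotational about the CM: fR = Iα = kMRa, so f = kMa.
These give a = g sinθ/(1+k) and the required friction f = kMg sinθ/(1+k).
The normal force is N = Mg cosθ, so μ_min = f/N = k tanθ/(1+k).
μ_min = 1 × tan28.9° / 2 ≈ 0.276.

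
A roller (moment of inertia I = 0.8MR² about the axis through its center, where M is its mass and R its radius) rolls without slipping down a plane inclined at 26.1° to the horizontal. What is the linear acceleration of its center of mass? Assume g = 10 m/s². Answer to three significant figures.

The moment of inertia is 0.8MR², giving k ≡ I/(MR²) = 0.8.
Along the incline Mg sinθ − f = Ma, and torque about the center fR = Iα = kMR²(a/R) gives f = kMa.
Eliminating f: Mg sinθ = (1+k)Ma, so a = g sinθ/(1+k) = 10 × sin26.1° / 1.8 ≈ 2.44 m/s².

a ≈ 2.44 m/s²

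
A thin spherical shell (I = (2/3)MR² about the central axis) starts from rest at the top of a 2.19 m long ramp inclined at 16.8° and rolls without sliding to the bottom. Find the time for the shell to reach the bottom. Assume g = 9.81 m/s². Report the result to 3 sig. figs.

t ≈ 1.60 s

With I = (2/3)MR², the ratio k = I/(MR²) is 2/3.
Newton's second law down the slope: Mg sinθ − f = Ma. The torque equation fR = Iα (with α = a/R) gives f = kMa.
Hence a = g sinθ/(1+k) = 9.81×sin16.8°/1.667 = 1.701 m/s².
Starting from rest, L = ½at², so t = √(2L/a) = √(2×2.19/1.701) ≈ 1.60 s.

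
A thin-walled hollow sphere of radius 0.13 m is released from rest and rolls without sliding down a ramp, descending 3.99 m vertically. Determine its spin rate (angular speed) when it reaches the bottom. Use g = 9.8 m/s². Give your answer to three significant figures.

ω ≈ 52.7 rad/s

With I = (2/3)MR², the ratio k = I/(MR²) is 2/3.
Since it rolls without slipping, ω = v/R and KE = ½Mv² + ½Iω² = ½(1+k)Mv² = (5/6)Mv².
Energy conservation Mgh = ½(1+k)Mv² gives v = √(2gh/(1+k)) = √(2 × 9.8 × 3.99 / 1.667) = 6.85 m/s.
The angular speed follows from ω = v/R = 6.85/0.13 ≈ 52.7 rad/s.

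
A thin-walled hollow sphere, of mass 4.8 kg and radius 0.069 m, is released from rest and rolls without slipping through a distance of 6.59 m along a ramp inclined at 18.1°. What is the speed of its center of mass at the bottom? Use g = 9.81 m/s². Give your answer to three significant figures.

Here I = (2/3)MR², so the shape factor k = I/(MR²) = 2/3.
The rolling condition ω = v/R makes the rotational term ½I(v/R)² = ½kMv², so KE_total = ½(1+k)Mv² = (5/6)Mv².
The vertical drop is h = L sinθ = 6.59 × sin18.1° = 2.047 m.
Energy conservation: Mgh = (5/6)Mv², so v = √(2gh/(1+k)) = √(2 × 9.81 × 2.047 / 1.667) ≈ 4.91 m/s.

v ≈ 4.91 m/s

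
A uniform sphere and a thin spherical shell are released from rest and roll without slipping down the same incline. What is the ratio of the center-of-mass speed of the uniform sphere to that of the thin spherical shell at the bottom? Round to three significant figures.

v_ratio ≈ 1.09

Each satisfies Mgh = ½(1+k)Mv² with k = I/(MR²), so v ∝ 1/√(1+k).
For the uniform sphere k = 0.4; for the thin spherical shell k = 2/3.
v₁/v₂ = √((1+k₂)/(1+k₁)) = √(1.667/1.4) ≈ 1.09.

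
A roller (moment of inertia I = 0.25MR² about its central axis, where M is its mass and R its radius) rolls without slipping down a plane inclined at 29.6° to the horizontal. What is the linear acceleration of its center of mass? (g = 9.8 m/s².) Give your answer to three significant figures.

The moment of inertia is 0.25MR², giving k ≡ I/(MR²) = 0.25.
Along the incline Mg sinθ − f = Ma, and torque about the center fR = Iα = kMR²(a/R) gives f = kMa.
Eliminating f: Mg sinθ = (1+k)Ma, so a = g sinθ/(1+k) = 9.8 × sin29.6° / 1.25 ≈ 3.87 m/s².

a ≈ 3.87 m/s²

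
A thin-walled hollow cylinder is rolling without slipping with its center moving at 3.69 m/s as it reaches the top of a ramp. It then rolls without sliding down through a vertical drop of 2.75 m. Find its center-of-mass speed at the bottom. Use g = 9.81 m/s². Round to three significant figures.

For this body I = MR², i.e. k = I/(MR²) = 1.
Rolling without slipping gives ω = v/R, so the total kinetic energy is ½Mv² + ½Iω² = ½(1+k)Mv² = Mv².
Conserving energy between top and bottom: Mv² = Mv₀² + Mgh, hence v² = v₀² + 2gh/(1+k).
v = √(3.69² + 2×9.81×2.75/2) = √40.59 ≈ 6.37 m/s.

v ≈ 6.37 m/s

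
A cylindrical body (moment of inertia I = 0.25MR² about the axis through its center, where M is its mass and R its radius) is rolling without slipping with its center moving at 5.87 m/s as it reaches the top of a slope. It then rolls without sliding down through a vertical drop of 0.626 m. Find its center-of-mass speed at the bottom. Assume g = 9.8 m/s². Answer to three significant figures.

With I = 0.25MR², the ratio k = I/(MR²) is 0.25.
Since it rolls without slipping, ω = v/R and KE = ½Mv² + ½Iω² = ½(1+k)Mv² = (5/8)Mv².
Energy conservation: (5/8)Mv₀² + Mgh = (5/8)Mv², so v² = v₀² + 2gh/(1+k).
v = √(5.87² + 2×9.8×0.626/1.25) = √44.27 ≈ 6.65 m/s.

v ≈ 6.65 m/s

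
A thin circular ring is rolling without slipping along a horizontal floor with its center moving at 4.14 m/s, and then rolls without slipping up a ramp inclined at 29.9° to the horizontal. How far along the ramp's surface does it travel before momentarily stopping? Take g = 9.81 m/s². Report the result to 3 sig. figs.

Here I = MR², so the shape factor k = I/(MR²) = 1.
Since it rolls without slipping, ω = v/R and KE = ½Mv² + ½Iω² = ½(1+k)Mv² = Mv².
Setting this equal to Mgh gives the vertical rise h = (1+k)v₀²/(2g) = 2×4.14²/(2×9.81) = 1.747 m.
Along the incline, d = h/sinθ = 1.747/sin29.9° ≈ 3.50 m.

d ≈ 3.50 m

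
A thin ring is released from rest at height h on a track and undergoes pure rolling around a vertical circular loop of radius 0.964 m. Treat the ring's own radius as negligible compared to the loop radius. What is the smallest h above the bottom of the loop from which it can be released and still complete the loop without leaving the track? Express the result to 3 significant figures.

The moment of inertia is MR², giving k ≡ I/(MR²) = 1.
At the top of the loop, the minimum-contact condition is Mg = Mv_top²/r, so v_top² = gr.
With ω = v/R, the kinetic energy at speed v is ½(1+k)Mv² = Mv².
Energy conservation from release (height h) to the top (height 2r): Mgh = Mg(2r) + M·gr.
Thus h_min = 2r + (1+k)r/2 = r(2 + 2/2) = 0.964 × 3 ≈ 2.89 m.

h_min ≈ 2.89 m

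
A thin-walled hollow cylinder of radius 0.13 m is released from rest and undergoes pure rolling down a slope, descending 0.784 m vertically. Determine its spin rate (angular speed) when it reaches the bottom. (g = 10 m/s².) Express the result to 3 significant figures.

The moment of inertia is MR², giving k ≡ I/(MR²) = 1.
Pure rolling means v = ωR; then KE = ½Mv² + ½I(v/R)² = ½(1+k)Mv² = Mv².
Energy conservation Mgh = ½(1+k)Mv² gives v = √(2gh/(1+k)) = √(2 × 10 × 0.784 / 2) = 2.8 m/s.
The angular speed follows from ω = v/R = 2.8/0.13 ≈ 21.5 rad/s.

ω ≈ 21.5 rad/s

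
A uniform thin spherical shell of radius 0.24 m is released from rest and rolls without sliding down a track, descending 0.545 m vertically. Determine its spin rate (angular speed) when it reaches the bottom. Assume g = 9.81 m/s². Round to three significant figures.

ω ≈ 10.6 rad/s

The moment of inertia is (2/3)MR², giving k ≡ I/(MR²) = 2/3.
Since it rolls without slipping, ω = v/R and KE = ½Mv² + ½Iω² = ½(1+k)Mv² = (5/6)Mv².
Energy conservation Mgh = ½(1+k)Mv² gives v = √(2gh/(1+k)) = √(2 × 9.81 × 0.545 / 1.667) = 2.533 m/s.
The angular speed follows from ω = v/R = 2.533/0.24 ≈ 10.6 rad/s.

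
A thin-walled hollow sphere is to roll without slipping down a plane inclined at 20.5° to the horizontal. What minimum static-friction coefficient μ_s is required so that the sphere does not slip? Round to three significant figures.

μ_min ≈ 0.150

The moment of inertia is (2/3)MR², giving k ≡ I/(MR²) = 2/3.
Newton's second law down the slope: Mg sinθ − f = Ma. The torque equation fR = Iα (with α = a/R) gives f = kMa.
These give a = g sinθ/(1+k) and the required friction f = kMg sinθ/(1+k).
With N = Mg cosθ, the no-slip condition f ≤ μN gives μ_min = f/N = k tanθ/(1+k).
μ_min = (2/3) × tan20.5° / 1.667 ≈ 0.150.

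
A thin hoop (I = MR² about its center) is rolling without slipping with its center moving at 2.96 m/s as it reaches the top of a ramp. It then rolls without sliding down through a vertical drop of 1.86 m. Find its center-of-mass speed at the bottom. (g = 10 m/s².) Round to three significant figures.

v ≈ 5.23 m/s

Here I = MR², so the shape factor k = I/(MR²) = 1.
Pure rolling means v = ωR; then KE = ½Mv² + ½I(v/R)² = ½(1+k)Mv² = Mv².
Conserving energy between top and bottom: Mv² = Mv₀² + Mgh, hence v² = v₀² + 2gh/(1+k).
v = √(2.96² + 2×10×1.86/2) = √27.36 ≈ 5.23 m/s.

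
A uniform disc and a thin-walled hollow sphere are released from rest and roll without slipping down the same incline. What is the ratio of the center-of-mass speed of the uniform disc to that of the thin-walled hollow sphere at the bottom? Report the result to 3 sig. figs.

v_ratio ≈ 1.05

Each satisfies Mgh = ½(1+k)Mv² with k = I/(MR²), so v ∝ 1/√(1+k).
For the uniform disc k = 0.5; for the thin-walled hollow sphere k = 2/3.
v₁/v₂ = √((1+k₂)/(1+k₁)) = √(1.667/1.5) ≈ 1.05.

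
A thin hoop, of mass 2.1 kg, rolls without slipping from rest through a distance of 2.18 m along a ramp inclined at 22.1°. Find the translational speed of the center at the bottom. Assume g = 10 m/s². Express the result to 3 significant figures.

v ≈ 2.86 m/s

With I = MR², the ratio k = I/(MR²) is 1.
Since it rolls without slipping, ω = v/R and KE = ½Mv² + ½Iω² = ½(1+k)Mv² = Mv².
The vertical drop is h = L sinθ = 2.18 × sin22.1° = 0.8202 m.
Setting Mgh = Mv² gives v = √(2gh/(1+k)) = √(2·10·0.8202/2) ≈ 2.86 m/s.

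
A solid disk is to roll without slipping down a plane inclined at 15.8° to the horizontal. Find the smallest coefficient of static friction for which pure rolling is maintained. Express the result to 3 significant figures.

μ_min ≈ 0.0943

Here I = (1/2)MR², so the shape factor k = I/(MR²) = 0.5.
Translational: Mg sinθ − f = Ma. Rotational about the CM: fR = Iα = kMRa, so f = kMa.
These give a = g sinθ/(1+k) and the required friction f = kMg sinθ/(1+k).
The normal force is N = Mg cosθ, so μ_min = f/N = k tanθ/(1+k).
μ_min = 0.5 × tan15.8° / 1.5 ≈ 0.0943.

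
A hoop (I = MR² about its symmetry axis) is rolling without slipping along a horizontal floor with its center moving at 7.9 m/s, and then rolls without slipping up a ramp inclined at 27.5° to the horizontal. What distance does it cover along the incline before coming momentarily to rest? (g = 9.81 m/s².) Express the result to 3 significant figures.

d ≈ 13.8 m

With I = MR², the ratio k = I/(MR²) is 1.
Rolling without slipping gives ω = v/R, so the total kinetic energy is ½Mv² + ½Iω² = ½(1+k)Mv² = Mv².
Setting this equal to Mgh gives the vertical rise h = (1+k)v₀²/(2g) = 2×7.9²/(2×9.81) = 6.362 m.
The distance along the slope is d = h/sinθ = 6.362/sin27.5° ≈ 13.8 m.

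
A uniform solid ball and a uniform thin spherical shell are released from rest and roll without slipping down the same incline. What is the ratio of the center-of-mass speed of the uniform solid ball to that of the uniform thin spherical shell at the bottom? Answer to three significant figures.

Each satisfies Mgh = ½(1+k)Mv² with k = I/(MR²), so v ∝ 1/√(1+k).
For the uniform solid ball k = 0.4; for the uniform thin spherical shell k = 2/3.
v₁/v₂ = √((1+k₂)/(1+k₁)) = √(1.667/1.4) ≈ 1.09.

v_ratio ≈ 1.09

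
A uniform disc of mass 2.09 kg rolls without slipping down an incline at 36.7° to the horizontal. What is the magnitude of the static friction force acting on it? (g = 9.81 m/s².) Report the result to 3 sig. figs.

f ≈ 4.08 N

With I = (1/2)MR², the ratio k = I/(MR²) is 0.5.
Along the incline Mg sinθ − f = Ma, and torque about the center fR = Iα = kMR²(a/R) gives f = kMa.
Combining, a = g sinθ/(1+k) and f = kMa = kMg sinθ/(1+k).
f = 0.5 × 2.09 × 9.81 × sin36.7° / 1.5 ≈ 4.08 N.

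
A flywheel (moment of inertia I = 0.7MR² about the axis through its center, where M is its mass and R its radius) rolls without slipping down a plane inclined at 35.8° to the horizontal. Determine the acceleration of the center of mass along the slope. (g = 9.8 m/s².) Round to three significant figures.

a ≈ 3.37 m/s²

With I = 0.7MR², the ratio k = I/(MR²) is 0.7.
Newton's second law down the slope: Mg sinθ − f = Ma. The torque equation fR = Iα (with α = a/R) gives f = kMa.
Eliminating f: Mg sinθ = (1+k)Ma, so a = g sinθ/(1+k) = 9.8 × sin35.8° / 1.7 ≈ 3.37 m/s².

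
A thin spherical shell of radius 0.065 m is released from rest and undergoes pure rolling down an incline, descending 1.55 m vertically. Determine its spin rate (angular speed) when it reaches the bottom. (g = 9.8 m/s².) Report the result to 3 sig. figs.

With I = (2/3)MR², the ratio k = I/(MR²) is 2/3.
Rolling without slipping gives ω = v/R, so the total kinetic energy is ½Mv² + ½Iω² = ½(1+k)Mv² = (5/6)Mv².
Energy conservation Mgh = ½(1+k)Mv² gives v = √(2gh/(1+k)) = √(2 × 9.8 × 1.55 / 1.667) = 4.269 m/s.
The angular speed follows from ω = v/R = 4.269/0.065 ≈ 65.7 rad/s.

ω ≈ 65.7 rad/s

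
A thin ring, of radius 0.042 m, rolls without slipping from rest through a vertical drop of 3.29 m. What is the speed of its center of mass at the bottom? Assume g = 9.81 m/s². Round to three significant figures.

v ≈ 5.68 m/s

The moment of inertia is MR², giving k ≡ I/(MR²) = 1.
Since it rolls without slipping, ω = v/R and KE = ½Mv² + ½Iω² = ½(1+k)Mv² = Mv².
Setting Mgh = Mv² gives v = √(2gh/(1+k)) = √(2·9.81·3.29/2) ≈ 5.68 m/s.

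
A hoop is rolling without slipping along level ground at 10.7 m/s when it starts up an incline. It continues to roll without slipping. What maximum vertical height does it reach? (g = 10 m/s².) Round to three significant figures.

The moment of inertia is MR², giving k ≡ I/(MR²) = 1.
The rolling condition ω = v/R makes the rotational term ½I(v/R)² = ½kMv², so KE_total = ½(1+k)Mv² = Mv².
All of this converts to potential energy at the highest point: Mv₀² = Mgh.
Thus h = (1+k)v₀²/(2g) = 2 × 10.7² / (2 × 10) ≈ 11.4 m.

h ≈ 11.4 m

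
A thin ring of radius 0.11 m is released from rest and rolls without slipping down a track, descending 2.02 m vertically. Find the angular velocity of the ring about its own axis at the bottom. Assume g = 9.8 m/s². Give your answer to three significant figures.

With I = MR², the ratio k = I/(MR²) is 1.
The rolling condition ω = v/R makes the rotational term ½I(v/R)² = ½kMv², so KE_total = ½(1+k)Mv² = Mv².
Energy conservation Mgh = ½(1+k)Mv² gives v = √(2gh/(1+k)) = √(2 × 9.8 × 2.02 / 2) = 4.449 m/s.
The angular speed follows from ω = v/R = 4.449/0.11 ≈ 40.4 rad/s.

ω ≈ 40.4 rad/s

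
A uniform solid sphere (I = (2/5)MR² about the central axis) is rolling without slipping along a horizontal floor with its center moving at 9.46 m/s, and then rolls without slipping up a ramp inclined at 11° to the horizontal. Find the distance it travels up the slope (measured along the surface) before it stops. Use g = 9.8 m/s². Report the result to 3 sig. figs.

The moment of inertia is (2/5)MR², giving k ≡ I/(MR²) = 0.4.
The rolling condition ω = v/R makes the rotational term ½I(v/R)² = ½kMv², so KE_total = ½(1+k)Mv² = (7/10)Mv².
Setting this equal to Mgh gives the vertical rise h = (1+k)v₀²/(2g) = 1.4×9.46²/(2×9.8) = 6.392 m.
Along the incline, d = h/sinθ = 6.392/sin11° ≈ 33.5 m.

d ≈ 33.5 m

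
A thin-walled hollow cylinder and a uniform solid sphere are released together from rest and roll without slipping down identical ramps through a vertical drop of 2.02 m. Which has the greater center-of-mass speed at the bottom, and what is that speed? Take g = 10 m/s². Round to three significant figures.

For rolling without slipping, Mgh = ½(1+k)Mv² where k = I/(MR²), so v = √(2gh/(1+k)).
Thin-walled hollow cylinder: k = 1, giving v = √(2×10×2.02/2) = 4.494 m/s.
Uniform solid sphere: k = 0.4, giving v = √(2×10×2.02/1.4) = 5.372 m/s.
The smaller k wins: the uniform solid sphere, at ≈ 5.37 m/s.

the uniform solid sphere, at v ≈ 5.37 m/s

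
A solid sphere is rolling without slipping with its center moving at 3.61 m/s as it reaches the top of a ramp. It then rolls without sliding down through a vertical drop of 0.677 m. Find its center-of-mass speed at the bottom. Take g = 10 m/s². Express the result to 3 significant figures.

v ≈ 4.76 m/s

The moment of inertia is (2/5)MR², giving k ≡ I/(MR²) = 0.4.
Since it rolls without slipping, ω = v/R and KE = ½Mv² + ½Iω² = ½(1+k)Mv² = (7/10)Mv².
Energy conservation: (7/10)Mv₀² + Mgh = (7/10)Mv², so v² = v₀² + 2gh/(1+k).
v = √(3.61² + 2×10×0.677/1.4) = √22.7 ≈ 4.76 m/s.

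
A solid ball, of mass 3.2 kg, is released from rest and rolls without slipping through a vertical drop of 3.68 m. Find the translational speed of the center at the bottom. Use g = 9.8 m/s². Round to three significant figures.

v ≈ 7.18 m/s

The moment of inertia is (2/5)MR², giving k ≡ I/(MR²) = 0.4.
Since it rolls without slipping, ω = v/R and KE = ½Mv² + ½Iω² = ½(1+k)Mv² = (7/10)Mv².
Setting Mgh = (7/10)Mv² gives v = √(2gh/(1+k)) = √(2·9.8·3.68/1.4) ≈ 7.18 m/s.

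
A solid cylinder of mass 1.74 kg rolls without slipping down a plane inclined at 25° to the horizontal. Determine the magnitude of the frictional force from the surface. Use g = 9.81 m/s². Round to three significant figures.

For this body I = (1/2)MR², i.e. k = I/(MR²) = 0.5.
Newton's second law down the slope: Mg sinθ − f = Ma. The torque equation fR = Iα (with α = a/R) gives f = kMa.
Combining, a = g sinθ/(1+k) and f = kMa = kMg sinθ/(1+k).
f = 0.5 × 1.74 × 9.81 × sin25° / 1.5 ≈ 2.40 N.

f ≈ 2.40 N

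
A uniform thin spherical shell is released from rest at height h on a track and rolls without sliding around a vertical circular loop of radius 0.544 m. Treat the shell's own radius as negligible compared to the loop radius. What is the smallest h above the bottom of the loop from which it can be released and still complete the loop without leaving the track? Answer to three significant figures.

Here I = (2/3)MR², so the shape factor k = I/(MR²) = 2/3.
At the top, contact is just lost when gravity alone supplies the centripetal force: Mg = Mv_top²/r, i.e. v_top² = gr.
With ω = v/R, the kinetic energy at speed v is ½(1+k)Mv² = (5/6)Mv².
Energy conservation from release (height h) to the top (height 2r): Mgh = Mg(2r) + (5/6)M·gr.
Thus h_min = 2r + (1+k)r/2 = r(2 + 1.667/2) = 0.544 × 2.833 ≈ 1.54 m.

h_min ≈ 1.54 m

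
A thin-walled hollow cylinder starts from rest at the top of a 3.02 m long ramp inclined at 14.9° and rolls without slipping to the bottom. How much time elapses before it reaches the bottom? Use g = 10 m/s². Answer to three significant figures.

t ≈ 2.17 s

With I = MR², the ratio k = I/(MR²) is 1.
Along the incline Mg sinθ − f = Ma, and torque about the center fR = Iα = kMR²(a/R) gives f = kMa.
Hence a = g sinθ/(1+k) = 10×sin14.9°/2 = 1.286 m/s².
Starting from rest, L = ½at², so t = √(2L/a) = √(2×3.02/1.286) ≈ 2.17 s.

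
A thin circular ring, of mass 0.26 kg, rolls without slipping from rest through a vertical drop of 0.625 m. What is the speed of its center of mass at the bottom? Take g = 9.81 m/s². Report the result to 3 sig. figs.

v ≈ 2.48 m/s

Here I = MR², so the shape factor k = I/(MR²) = 1.
Since it rolls without slipping, ω = v/R and KE = ½Mv² + ½Iω² = ½(1+k)Mv² = Mv².
Setting Mgh = Mv² gives v = √(2gh/(1+k)) = √(2·9.81·0.625/2) ≈ 2.48 m/s.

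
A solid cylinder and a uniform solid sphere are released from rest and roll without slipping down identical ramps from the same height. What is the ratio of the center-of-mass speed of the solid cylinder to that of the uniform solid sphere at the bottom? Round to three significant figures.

Each satisfies Mgh = ½(1+k)Mv² with k = I/(MR²), so v ∝ 1/√(1+k).
For the solid cylinder k = 0.5; for the uniform solid sphere k = 0.4.
v₁/v₂ = √((1+k₂)/(1+k₁)) = √(1.4/1.5) ≈ 0.966.

v_ratio ≈ 0.966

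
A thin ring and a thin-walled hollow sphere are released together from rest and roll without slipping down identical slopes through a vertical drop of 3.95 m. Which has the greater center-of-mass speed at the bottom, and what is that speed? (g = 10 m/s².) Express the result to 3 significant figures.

For rolling without slipping, Mgh = ½(1+k)Mv² where k = I/(MR²), so v = √(2gh/(1+k)).
Thin ring: k = 1, giving v = √(2×10×3.95/2) = 6.285 m/s.
Thin-walled hollow sphere: k = 2/3, giving v = √(2×10×3.95/1.667) = 6.885 m/s.
The smaller k wins: the thin-walled hollow sphere, at ≈ 6.88 m/s.

the thin-walled hollow sphere, at v ≈ 6.88 m/s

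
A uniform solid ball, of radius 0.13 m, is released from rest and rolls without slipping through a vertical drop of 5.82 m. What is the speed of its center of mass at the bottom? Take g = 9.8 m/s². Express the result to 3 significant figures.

v ≈ 9.03 m/s

For this body I = (2/5)MR², i.e. k = I/(MR²) = 0.4.
Pure rolling means v = ωR; then KE = ½Mv² + ½I(v/R)² = ½(1+k)Mv² = (7/10)Mv².
Setting Mgh = (7/10)Mv² gives v = √(2gh/(1+k)) = √(2·9.8·5.82/1.4) ≈ 9.03 m/s.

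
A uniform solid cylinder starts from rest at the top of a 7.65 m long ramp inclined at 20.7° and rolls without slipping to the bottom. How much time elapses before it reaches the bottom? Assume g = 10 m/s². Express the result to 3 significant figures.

t ≈ 2.55 s

For this body I = (1/2)MR², i.e. k = I/(MR²) = 0.5.
Newton's second law down the slope: Mg sinθ − f = Ma. The torque equation fR = Iα (with α = a/R) gives f = kMa.
Hence a = g sinθ/(1+k) = 10×sin20.7°/1.5 = 2.356 m/s².
With constant a from rest, t = √(2L/a) = √(2·7.65/2.356) ≈ 2.55 s.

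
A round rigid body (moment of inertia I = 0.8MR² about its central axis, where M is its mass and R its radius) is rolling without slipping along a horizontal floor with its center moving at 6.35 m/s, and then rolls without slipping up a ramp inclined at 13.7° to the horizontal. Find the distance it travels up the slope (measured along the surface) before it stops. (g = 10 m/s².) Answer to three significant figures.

d ≈ 15.3 m

The moment of inertia is 0.8MR², giving k ≡ I/(MR²) = 0.8.
Since it rolls without slipping, ω = v/R and KE = ½Mv² + ½Iω² = ½(1+k)Mv² = (9/10)Mv².
Setting this equal to Mgh gives the vertical rise h = (1+k)v₀²/(2g) = 1.8×6.35²/(2×10) = 3.629 m.
The distance along the slope is d = h/sinθ = 3.629/sin13.7° ≈ 15.3 m.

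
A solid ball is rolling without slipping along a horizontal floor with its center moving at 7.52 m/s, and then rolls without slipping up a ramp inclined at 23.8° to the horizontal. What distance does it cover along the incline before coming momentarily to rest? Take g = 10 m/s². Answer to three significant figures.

d ≈ 9.81 m

The moment of inertia is (2/5)MR², giving k ≡ I/(MR²) = 0.4.
Since it rolls without slipping, ω = v/R and KE = ½Mv² + ½Iω² = ½(1+k)Mv² = (7/10)Mv².
Setting this equal to Mgh gives the vertical rise h = (1+k)v₀²/(2g) = 1.4×7.52²/(2×10) = 3.959 m.
Along the incline, d = h/sinθ = 3.959/sin23.8° ≈ 9.81 m.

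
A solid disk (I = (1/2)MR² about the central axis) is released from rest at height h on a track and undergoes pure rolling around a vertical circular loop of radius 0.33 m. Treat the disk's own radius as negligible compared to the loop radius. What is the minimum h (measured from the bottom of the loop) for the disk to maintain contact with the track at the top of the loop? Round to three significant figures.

h_min ≈ 0.908 m

Here I = (1/2)MR², so the shape factor k = I/(MR²) = 0.5.
At the top, contact is just lost when gravity alone supplies the centripetal force: Mg = Mv_top²/r, i.e. v_top² = gr.
With ω = v/R, the kinetic energy at speed v is ½(1+k)Mv² = (3/4)Mv².
Energy conservation from release (height h) to the top (height 2r): Mgh = Mg(2r) + (3/4)M·gr.
Thus h_min = 2r + (1+k)r/2 = r(2 + 1.5/2) = 0.33 × 2.75 ≈ 0.908 m.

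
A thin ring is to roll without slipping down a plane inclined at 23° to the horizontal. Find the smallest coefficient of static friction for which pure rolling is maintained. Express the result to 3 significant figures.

μ_min ≈ 0.212

Here I = MR², so the shape factor k = I/(MR²) = 1.
Newton's second law down the slope: Mg sinθ − f = Ma. The torque equation fR = Iα (with α = a/R) gives f = kMa.
These give a = g sinθ/(1+k) and the required friction f = kMg sinθ/(1+k).
The normal force is N = Mg cosθ, so μ_min = f/N = k tanθ/(1+k).
μ_min = 1 × tan23° / 2 ≈ 0.212.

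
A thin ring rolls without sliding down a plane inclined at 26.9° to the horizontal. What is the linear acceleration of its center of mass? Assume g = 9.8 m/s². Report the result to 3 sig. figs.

a ≈ 2.22 m/s²

For this body I = MR², i.e. k = I/(MR²) = 1.
Along the incline Mg sinθ − f = Ma, and torque about the center fR = Iα = kMR²(a/R) gives f = kMa.
Eliminating f: Mg sinθ = (1+k)Ma, so a = g sinθ/(1+k) = 9.8 × sin26.9° / 2 ≈ 2.22 m/s².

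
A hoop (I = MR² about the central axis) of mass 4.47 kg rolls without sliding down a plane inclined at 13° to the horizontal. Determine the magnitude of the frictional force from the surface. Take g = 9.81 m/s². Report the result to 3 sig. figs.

For this body I = MR², i.e. k = I/(MR²) = 1.
Along the incline Mg sinθ − f = Ma, and torque about the center fR = Iα = kMR²(a/R) gives f = kMa.
Combining, a = g sinθ/(1+k) and f = kMa = kMg sinθ/(1+k).
f = 1 × 4.47 × 9.81 × sin13° / 2 ≈ 4.93 N.

f ≈ 4.93 N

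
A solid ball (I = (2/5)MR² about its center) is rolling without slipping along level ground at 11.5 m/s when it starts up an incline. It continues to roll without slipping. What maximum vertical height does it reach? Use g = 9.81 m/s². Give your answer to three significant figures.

Here I = (2/5)MR², so the shape factor k = I/(MR²) = 0.4.
The rolling condition ω = v/R makes the rotational term ½I(v/R)² = ½kMv², so KE_total = ½(1+k)Mv² = (7/10)Mv².
All of this converts to potential energy at the highest point: (7/10)Mv₀² = Mgh.
Thus h = (1+k)v₀²/(2g) = 1.4 × 11.5² / (2 × 9.81) ≈ 9.44 m.

h ≈ 9.44 m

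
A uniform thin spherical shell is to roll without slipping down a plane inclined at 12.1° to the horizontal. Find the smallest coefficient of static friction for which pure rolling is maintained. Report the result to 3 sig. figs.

μ_min ≈ 0.0858

Here I = (2/3)MR², so the shape factor k = I/(MR²) = 2/3.
Newton's second law down the slope: Mg sinθ − f = Ma. The torque equation fR = Iα (with α = a/R) gives f = kMa.
These give a = g sinθ/(1+k) and the required friction f = kMg sinθ/(1+k).
The normal force is N = Mg cosθ, so μ_min = f/N = k tanθ/(1+k).
μ_min = (2/3) × tan12.1° / 1.667 ≈ 0.0858.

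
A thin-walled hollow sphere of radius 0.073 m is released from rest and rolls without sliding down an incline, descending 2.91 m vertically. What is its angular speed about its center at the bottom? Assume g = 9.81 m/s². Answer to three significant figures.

For this body I = (2/3)MR², i.e. k = I/(MR²) = 2/3.
Rolling without slipping gives ω = v/R, so the total kinetic energy is ½Mv² + ½Iω² = ½(1+k)Mv² = (5/6)Mv².
Energy conservation Mgh = ½(1+k)Mv² gives v = √(2gh/(1+k)) = √(2 × 9.81 × 2.91 / 1.667) = 5.853 m/s.
The angular speed follows from ω = v/R = 5.853/0.073 ≈ 80.2 rad/s.

ω ≈ 80.2 rad/s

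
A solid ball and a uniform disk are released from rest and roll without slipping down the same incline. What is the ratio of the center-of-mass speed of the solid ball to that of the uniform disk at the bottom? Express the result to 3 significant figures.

v_ratio ≈ 1.04

Each satisfies Mgh = ½(1+k)Mv² with k = I/(MR²), so v ∝ 1/√(1+k).
For the solid ball k = 0.4; for the uniform disk k = 0.5.
v₁/v₂ = √((1+k₂)/(1+k₁)) = √(1.5/1.4) ≈ 1.04.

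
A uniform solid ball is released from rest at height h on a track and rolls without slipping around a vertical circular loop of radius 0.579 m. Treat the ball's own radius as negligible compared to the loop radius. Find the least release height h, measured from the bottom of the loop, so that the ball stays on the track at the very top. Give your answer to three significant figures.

The moment of inertia is (2/5)MR², giving k ≡ I/(MR²) = 0.4.
At the top, contact is just lost when gravity alone supplies the centripetal force: Mg = Mv_top²/r, i.e. v_top² = gr.
With ω = v/R, the kinetic energy at speed v is ½(1+k)Mv² = (7/10)Mv².
Energy conservation from release (height h) to the top (height 2r): Mgh = Mg(2r) + (7/10)M·gr.
Thus h_min = 2r + (1+k)r/2 = r(2 + 1.4/2) = 0.579 × 2.7 ≈ 1.56 m.

h_min ≈ 1.56 m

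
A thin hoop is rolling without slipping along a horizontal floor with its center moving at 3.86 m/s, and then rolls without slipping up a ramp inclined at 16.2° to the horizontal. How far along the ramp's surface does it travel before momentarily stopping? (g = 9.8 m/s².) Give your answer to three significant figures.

For this body I = MR², i.e. k = I/(MR²) = 1.
The rolling condition ω = v/R makes the rotational term ½I(v/R)² = ½kMv², so KE_total = ½(1+k)Mv² = Mv².
Setting this equal to Mgh gives the vertical rise h = (1+k)v₀²/(2g) = 2×3.86²/(2×9.8) = 1.52 m.
The distance along the slope is d = h/sinθ = 1.52/sin16.2° ≈ 5.45 m.

d ≈ 5.45 m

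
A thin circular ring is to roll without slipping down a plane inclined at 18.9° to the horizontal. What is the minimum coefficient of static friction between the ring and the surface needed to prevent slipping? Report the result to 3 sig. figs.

With I = MR², the ratio k = I/(MR²) is 1.
Along the incline Mg sinθ − f = Ma, and torque about the center fR = Iα = kMR²(a/R) gives f = kMa.
These give a = g sinθ/(1+k) and the required friction f = kMg sinθ/(1+k).
With N = Mg cosθ, the no-slip condition f ≤ μN gives μ_min = f/N = k tanθ/(1+k).
μ_min = 1 × tan18.9° / 2 ≈ 0.171.

μ_min ≈ 0.171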